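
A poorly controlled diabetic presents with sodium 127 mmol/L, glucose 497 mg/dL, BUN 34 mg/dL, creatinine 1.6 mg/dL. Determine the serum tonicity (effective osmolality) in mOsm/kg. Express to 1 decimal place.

281.6 mOsm/kg

Effective osmolality excludes urea (freely permeant across cell membranes):
2·Na + glucose/18
= 2·127 + 497/18
= 254 + 27.61
= 281.61 mOsm/kg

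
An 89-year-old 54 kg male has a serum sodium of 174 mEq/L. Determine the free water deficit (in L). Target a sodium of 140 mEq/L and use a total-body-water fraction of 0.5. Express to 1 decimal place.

TBW = 0.5 · 54 = 27 L
Free water deficit = TBW · (Na/140 − 1)
= 27 · (174/140 − 1)
= 27 · 0.2429
= 6.56 L

6.6 L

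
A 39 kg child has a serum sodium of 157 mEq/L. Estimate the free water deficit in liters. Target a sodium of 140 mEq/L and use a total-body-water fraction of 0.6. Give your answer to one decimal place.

2.8 L

TBW = 0.6 · 39 = 23.4 L
Free water deficit = TBW · (Na/140 − 1)
= 23.4 · (157/140 − 1)
= 23.4 · 0.1214
= 2.84 L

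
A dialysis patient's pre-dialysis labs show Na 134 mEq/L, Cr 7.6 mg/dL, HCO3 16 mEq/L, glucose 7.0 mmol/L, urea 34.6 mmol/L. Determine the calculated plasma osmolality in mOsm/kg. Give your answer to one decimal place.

309.6 mOsm/kg

Calculated osmolality = 2·Na + glucose + urea
= 2·134 + 7 + 34.6
= 268 + 7 + 34.60
= 309.6 mOsm/kg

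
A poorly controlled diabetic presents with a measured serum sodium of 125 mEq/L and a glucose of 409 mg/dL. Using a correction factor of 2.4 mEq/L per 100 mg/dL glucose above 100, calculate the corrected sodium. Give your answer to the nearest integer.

Corrected Na = measured Na + 2.4 · (glucose − 100)/100
= 125 + 2.4 · (409 − 100)/100
= 125 + 7.4
= 132.4 mEq/L

132 mEq/L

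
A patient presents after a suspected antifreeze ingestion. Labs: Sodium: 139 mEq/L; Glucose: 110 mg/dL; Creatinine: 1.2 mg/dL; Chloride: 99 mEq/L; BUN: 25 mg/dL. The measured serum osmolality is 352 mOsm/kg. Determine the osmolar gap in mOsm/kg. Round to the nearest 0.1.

59.0 mOsm/kg

Calculated osmolality = 2·Na + glucose/18 + BUN/2.8
= 2·139 + 110/18 + 25/2.8
= 278 + 6.11 + 8.93
= 293.04 mOsm/kg ≈ 293.0 mOsm/kg
Osmolar gap = measured − calculated = 352 − 293.0 = 59.0 mOsm/kg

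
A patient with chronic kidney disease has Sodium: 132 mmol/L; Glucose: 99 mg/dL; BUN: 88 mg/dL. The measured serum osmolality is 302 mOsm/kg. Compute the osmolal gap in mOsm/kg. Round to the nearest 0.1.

Calculated osmolality = 2·Na + glucose/18 + BUN/2.8
= 2·132 + 99/18 + 88/2.8
= 264 + 5.50 + 31.43
= 300.93 mOsm/kg ≈ 300.9 mOsm/kg
Osmolar gap = measured − calculated = 302 − 300.9 = 1.1 mOsm/kg

1.1 mOsm/kg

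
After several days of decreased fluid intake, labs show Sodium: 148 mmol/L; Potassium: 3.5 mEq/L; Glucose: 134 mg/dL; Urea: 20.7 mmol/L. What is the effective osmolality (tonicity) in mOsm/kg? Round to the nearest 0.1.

Effective osmolality excludes urea (freely permeant across cell membranes):
2·Na + glucose/18
= 2·148 + 134/18
= 296 + 7.44
= 303.44 mOsm/kg

303.4 mOsm/kg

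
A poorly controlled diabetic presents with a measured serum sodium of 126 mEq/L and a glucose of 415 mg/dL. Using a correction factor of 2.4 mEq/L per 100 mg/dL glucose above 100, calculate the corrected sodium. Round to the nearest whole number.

Corrected Na = measured Na + 2.4 · (glucose − 100)/100
= 126 + 2.4 · (415 − 100)/100
= 126 + 7.6
= 133.6 mEq/L

134 mEq/L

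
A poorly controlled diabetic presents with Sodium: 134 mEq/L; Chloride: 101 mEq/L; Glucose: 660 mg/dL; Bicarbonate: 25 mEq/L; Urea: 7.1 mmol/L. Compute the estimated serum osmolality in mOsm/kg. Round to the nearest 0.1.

311.8 mOsm/kg

Calculated osmolality = 2·Na + glucose/18 + urea
= 2·134 + 660/18 + 7.1
= 268 + 36.67 + 7.10
= 311.77 mOsm/kg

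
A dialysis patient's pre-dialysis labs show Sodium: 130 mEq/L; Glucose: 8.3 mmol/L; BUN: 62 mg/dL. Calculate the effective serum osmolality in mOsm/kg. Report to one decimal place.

268.3 mOsm/kg

Effective osmolality excludes urea (freely permeant across cell membranes):
2·Na + glucose
= 2·130 + 8.3
= 260 + 8.3
= 268.3 mOsm/kg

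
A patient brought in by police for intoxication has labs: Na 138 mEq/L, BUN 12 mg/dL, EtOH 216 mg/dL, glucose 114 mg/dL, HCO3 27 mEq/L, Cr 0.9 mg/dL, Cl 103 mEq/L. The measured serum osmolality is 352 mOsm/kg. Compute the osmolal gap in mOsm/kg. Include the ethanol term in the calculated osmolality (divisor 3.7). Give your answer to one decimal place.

Calculated osmolality = 2·Na + glucose/18 + BUN/2.8 + ethanol/3.7
= 2·138 + 114/18 + 12/2.8 + 216/3.7
= 276 + 6.33 + 4.29 + 58.38
= 345 mOsm/kg ≈ 345.0 mOsm/kg
Osmolar gap = measured − calculated = 352 − 345.0 = 7.0 mOsm/kg

7.0 mOsm/kg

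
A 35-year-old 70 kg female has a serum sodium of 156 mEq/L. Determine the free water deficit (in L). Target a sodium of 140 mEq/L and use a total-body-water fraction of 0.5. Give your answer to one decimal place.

TBW = 0.5 · 70 = 35 L
Free water deficit = TBW · (Na/140 − 1)
= 35 · (156/140 − 1)
= 35 · 0.1143
= 4 L

4.0 L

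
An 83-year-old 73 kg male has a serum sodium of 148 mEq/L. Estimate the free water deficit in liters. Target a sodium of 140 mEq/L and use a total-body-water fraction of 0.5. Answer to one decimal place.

TBW = 0.5 · 73 = 36.5 L
Free water deficit = TBW · (Na/140 − 1)
= 36.5 · (148/140 − 1)
= 36.5 · 0.0571
= 2.08 L

2.1 L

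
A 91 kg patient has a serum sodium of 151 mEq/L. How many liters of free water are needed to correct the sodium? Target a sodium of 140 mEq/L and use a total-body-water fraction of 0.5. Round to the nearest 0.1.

TBW = 0.5 · 91 = 45.5 L
Free water deficit = TBW · (Na/140 − 1)
= 45.5 · (151/140 − 1)
= 45.5 · 0.0786
= 3.58 L

3.6 L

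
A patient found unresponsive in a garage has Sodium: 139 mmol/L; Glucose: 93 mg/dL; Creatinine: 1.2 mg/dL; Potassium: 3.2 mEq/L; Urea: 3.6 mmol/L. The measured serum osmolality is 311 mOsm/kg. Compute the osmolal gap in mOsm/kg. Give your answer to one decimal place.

24.2 mOsm/kg

Calculated osmolality = 2·Na + glucose/18 + urea
= 2·139 + 93/18 + 3.6
= 278 + 5.17 + 3.60
= 286.77 mOsm/kg ≈ 286.8 mOsm/kg
Osmolar gap = measured − calculated = 311 − 286.8 = 24.2 mOsm/kg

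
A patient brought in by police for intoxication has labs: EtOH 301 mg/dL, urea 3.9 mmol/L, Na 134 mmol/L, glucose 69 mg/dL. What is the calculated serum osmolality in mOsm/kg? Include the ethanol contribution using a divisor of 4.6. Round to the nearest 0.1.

Calculated osmolality = 2·Na + glucose/18 + urea + ethanol/4.6
= 2·134 + 69/18 + 3.9 + 301/4.6
= 268 + 3.83 + 3.90 + 65.43
= 341.16 mOsm/kg

341.2 mOsm/kg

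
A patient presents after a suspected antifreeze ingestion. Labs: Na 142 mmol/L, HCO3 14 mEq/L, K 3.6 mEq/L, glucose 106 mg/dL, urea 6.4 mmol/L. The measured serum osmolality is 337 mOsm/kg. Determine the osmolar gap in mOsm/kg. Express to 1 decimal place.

Calculated osmolality = 2·Na + glucose/18 + urea
= 2·142 + 106/18 + 6.4
= 284 + 5.89 + 6.40
= 296.29 mOsm/kg ≈ 296.3 mOsm/kg
Osmolar gap = measured − calculated = 337 − 296.3 = 40.7 mOsm/kg

40.7 mOsm/kg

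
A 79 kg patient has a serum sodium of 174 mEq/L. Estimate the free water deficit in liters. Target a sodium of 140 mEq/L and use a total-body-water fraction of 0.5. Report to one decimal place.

9.6 L

TBW = 0.5 · 79 = 39.5 L
Free water deficit = TBW · (Na/140 − 1)
= 39.5 · (174/140 − 1)
= 39.5 · 0.2429
= 9.59 L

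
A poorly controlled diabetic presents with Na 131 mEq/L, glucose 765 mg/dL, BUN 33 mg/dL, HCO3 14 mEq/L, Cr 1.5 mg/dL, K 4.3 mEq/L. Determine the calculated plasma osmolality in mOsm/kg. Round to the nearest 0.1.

316.3 mOsm/kg

Calculated osmolality = 2·Na + glucose/18 + BUN/2.8
= 2·131 + 765/18 + 33/2.8
= 262 + 42.50 + 11.79
= 316.29 mOsm/kg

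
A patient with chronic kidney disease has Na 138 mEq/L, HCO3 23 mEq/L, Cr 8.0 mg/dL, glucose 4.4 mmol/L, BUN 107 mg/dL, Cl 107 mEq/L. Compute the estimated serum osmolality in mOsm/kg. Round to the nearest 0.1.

Calculated osmolality = 2·Na + glucose + BUN/2.8
= 2·138 + 4.4 + 107/2.8
= 276 + 4.40 + 38.21
= 318.61 mOsm/kg

318.6 mOsm/kg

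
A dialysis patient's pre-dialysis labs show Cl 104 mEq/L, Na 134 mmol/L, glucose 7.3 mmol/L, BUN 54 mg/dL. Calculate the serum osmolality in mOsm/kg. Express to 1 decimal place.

Calculated osmolality = 2·Na + glucose + BUN/2.8
= 2·134 + 7.3 + 54/2.8
= 268 + 7.30 + 19.29
= 294.59 mOsm/kg

294.6 mOsm/kg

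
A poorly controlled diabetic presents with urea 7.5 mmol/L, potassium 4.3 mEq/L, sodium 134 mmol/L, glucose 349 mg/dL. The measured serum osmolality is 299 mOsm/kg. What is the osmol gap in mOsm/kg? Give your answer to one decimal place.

Calculated osmolality = 2·Na + glucose/18 + urea
= 2·134 + 349/18 + 7.5
= 268 + 19.39 + 7.50
= 294.89 mOsm/kg ≈ 294.9 mOsm/kg
Osmolar gap = measured − calculated = 299 − 294.9 = 4.1 mOsm/kg

4.1 mOsm/kg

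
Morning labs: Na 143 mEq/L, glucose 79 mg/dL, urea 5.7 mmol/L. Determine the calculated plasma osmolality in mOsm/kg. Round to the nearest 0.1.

Calculated osmolality = 2·Na + glucose/18 + urea
= 2·143 + 79/18 + 5.7
= 286 + 4.39 + 5.70
= 296.09 mOsm/kg

296.1 mOsm/kg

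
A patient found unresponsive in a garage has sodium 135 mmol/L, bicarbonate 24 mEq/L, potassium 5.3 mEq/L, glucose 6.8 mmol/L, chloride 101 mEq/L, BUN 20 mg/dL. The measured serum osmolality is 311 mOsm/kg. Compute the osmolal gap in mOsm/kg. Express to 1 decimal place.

Calculated osmolality = 2·Na + glucose + BUN/2.8
= 2·135 + 6.8 + 20/2.8
= 270 + 6.80 + 7.14
= 283.94 mOsm/kg ≈ 283.9 mOsm/kg
Osmolar gap = measured − calculated = 311 − 283.9 = 27.1 mOsm/kg

27.1 mOsm/kg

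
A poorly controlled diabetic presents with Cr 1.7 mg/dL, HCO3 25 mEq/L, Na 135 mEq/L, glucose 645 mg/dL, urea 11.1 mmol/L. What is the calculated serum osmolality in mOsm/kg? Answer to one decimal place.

316.9 mOsm/kg

Calculated osmolality = 2·Na + glucose/18 + urea
= 2·135 + 645/18 + 11.1
= 270 + 35.83 + 11.10
= 316.93 mOsm/kg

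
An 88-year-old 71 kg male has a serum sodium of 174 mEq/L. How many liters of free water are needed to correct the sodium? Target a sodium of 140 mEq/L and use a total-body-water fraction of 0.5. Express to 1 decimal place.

8.6 L

TBW = 0.5 · 71 = 35.5 L
Free water deficit = TBW · (Na/140 − 1)
= 35.5 · (174/140 − 1)
= 35.5 · 0.2429
= 8.62 L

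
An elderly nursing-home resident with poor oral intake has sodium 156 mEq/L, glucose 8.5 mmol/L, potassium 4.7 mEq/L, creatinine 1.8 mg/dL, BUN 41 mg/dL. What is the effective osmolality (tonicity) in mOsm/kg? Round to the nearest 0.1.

Effective osmolality excludes urea (freely permeant across cell membranes):
2·Na + glucose
= 2·156 + 8.5
= 312 + 8.5
= 320.5 mOsm/kg

320.5 mOsm/kg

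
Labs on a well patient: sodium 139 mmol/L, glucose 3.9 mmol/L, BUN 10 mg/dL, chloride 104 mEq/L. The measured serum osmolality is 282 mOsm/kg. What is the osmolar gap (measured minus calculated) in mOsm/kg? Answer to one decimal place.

Calculated osmolality = 2·Na + glucose + BUN/2.8
= 2·139 + 3.9 + 10/2.8
= 278 + 3.90 + 3.57
= 285.47 mOsm/kg ≈ 285.5 mOsm/kg
Osmolar gap = measured − calculated = 282 − 285.5 = -3.5 mOsm/kg

-3.5 mOsm/kg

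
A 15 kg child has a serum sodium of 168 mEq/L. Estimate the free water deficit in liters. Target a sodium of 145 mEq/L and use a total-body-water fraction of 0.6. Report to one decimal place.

1.4 L

TBW = 0.6 · 15 = 9 L
Free water deficit = TBW · (Na/145 − 1)
= 9 · (168/145 − 1)
= 9 · 0.1586
= 1.43 L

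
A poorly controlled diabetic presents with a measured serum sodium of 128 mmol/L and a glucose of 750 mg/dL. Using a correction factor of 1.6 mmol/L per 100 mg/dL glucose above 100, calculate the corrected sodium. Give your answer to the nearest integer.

Corrected Na = measured Na + 1.6 · (glucose − 100)/100
= 128 + 1.6 · (750 − 100)/100
= 128 + 10.4
= 138.4 mmol/L

138 mmol/L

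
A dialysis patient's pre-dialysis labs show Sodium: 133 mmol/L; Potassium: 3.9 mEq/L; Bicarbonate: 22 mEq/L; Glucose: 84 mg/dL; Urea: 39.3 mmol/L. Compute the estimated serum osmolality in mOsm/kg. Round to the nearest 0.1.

310.0 mOsm/kg

Calculated osmolality = 2·Na + glucose/18 + urea
= 2·133 + 84/18 + 39.3
= 266 + 4.67 + 39.30
= 309.97 mOsm/kg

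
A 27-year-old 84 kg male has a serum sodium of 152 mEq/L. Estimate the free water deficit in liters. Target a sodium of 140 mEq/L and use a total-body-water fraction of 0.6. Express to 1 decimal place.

TBW = 0.6 · 84 = 50.4 L
Free water deficit = TBW · (Na/140 − 1)
= 50.4 · (152/140 − 1)
= 50.4 · 0.0857
= 4.32 L

4.3 L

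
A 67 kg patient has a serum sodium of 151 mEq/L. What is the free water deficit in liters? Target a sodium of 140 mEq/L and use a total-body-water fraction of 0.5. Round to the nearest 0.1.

TBW = 0.5 · 67 = 33.5 L
Free water deficit = TBW · (Na/140 − 1)
= 33.5 · (151/140 − 1)
= 33.5 · 0.0786
= 2.63 L

2.6 L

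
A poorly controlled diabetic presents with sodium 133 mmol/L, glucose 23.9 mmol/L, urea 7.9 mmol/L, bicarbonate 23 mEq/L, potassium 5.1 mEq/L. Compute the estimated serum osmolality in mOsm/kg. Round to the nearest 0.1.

Calculated osmolality = 2·Na + glucose + urea
= 2·133 + 23.9 + 7.9
= 266 + 23.90 + 7.90
= 297.8 mOsm/kg

297.8 mOsm/kg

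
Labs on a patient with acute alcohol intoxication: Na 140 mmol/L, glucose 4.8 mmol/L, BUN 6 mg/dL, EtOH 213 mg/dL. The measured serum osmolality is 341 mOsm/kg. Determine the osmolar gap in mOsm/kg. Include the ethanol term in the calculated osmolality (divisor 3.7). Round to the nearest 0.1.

Calculated osmolality = 2·Na + glucose + BUN/2.8 + ethanol/3.7
= 2·140 + 4.8 + 6/2.8 + 213/3.7
= 280 + 4.80 + 2.14 + 57.57
= 344.51 mOsm/kg ≈ 344.5 mOsm/kg
Osmolar gap = measured − calculated = 341 − 344.5 = -3.5 mOsm/kg

-3.5 mOsm/kg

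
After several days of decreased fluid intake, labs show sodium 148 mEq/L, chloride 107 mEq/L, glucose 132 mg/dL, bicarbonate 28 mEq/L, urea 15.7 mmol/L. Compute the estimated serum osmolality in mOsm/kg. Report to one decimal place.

319.0 mOsm/kg

Calculated osmolality = 2·Na + glucose/18 + urea
= 2·148 + 132/18 + 15.7
= 296 + 7.33 + 15.70
= 319.03 mOsm/kg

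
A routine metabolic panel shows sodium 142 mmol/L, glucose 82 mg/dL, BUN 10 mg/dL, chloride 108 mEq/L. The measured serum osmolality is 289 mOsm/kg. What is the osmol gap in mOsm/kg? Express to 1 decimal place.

Calculated osmolality = 2·Na + glucose/18 + BUN/2.8
= 2·142 + 82/18 + 10/2.8
= 284 + 4.56 + 3.57
= 292.13 mOsm/kg ≈ 292.1 mOsm/kg
Osmolar gap = measured − calculated = 289 − 292.1 = -3.1 mOsm/kg

-3.1 mOsm/kg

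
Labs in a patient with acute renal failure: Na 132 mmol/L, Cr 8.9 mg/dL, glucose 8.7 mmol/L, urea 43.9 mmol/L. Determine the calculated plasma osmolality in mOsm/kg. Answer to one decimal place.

316.6 mOsm/kg

Calculated osmolality = 2·Na + glucose + urea
= 2·132 + 8.7 + 43.9
= 264 + 8.70 + 43.90
= 316.6 mOsm/kg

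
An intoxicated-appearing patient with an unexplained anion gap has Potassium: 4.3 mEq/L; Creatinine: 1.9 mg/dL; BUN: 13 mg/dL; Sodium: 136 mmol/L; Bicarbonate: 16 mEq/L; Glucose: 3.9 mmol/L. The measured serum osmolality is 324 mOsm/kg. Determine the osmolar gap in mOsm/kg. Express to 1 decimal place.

Calculated osmolality = 2·Na + glucose + BUN/2.8
= 2·136 + 3.9 + 13/2.8
= 272 + 3.90 + 4.64
= 280.54 mOsm/kg ≈ 280.5 mOsm/kg
Osmolar gap = measured − calculated = 324 − 280.5 = 43.5 mOsm/kg

43.5 mOsm/kg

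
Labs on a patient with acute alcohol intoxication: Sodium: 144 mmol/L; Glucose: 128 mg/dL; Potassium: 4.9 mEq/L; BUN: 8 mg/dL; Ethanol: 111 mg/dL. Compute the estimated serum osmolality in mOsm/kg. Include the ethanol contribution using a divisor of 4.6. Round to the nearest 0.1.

Calculated osmolality = 2·Na + glucose/18 + BUN/2.8 + ethanol/4.6
= 2·144 + 128/18 + 8/2.8 + 111/4.6
= 288 + 7.11 + 2.86 + 24.13
= 322.1 mOsm/kg

322.1 mOsm/kg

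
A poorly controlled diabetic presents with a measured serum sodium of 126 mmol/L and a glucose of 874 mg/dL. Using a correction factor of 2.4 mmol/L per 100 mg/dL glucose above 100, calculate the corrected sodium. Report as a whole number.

145 mmol/L

Corrected Na = measured Na + 2.4 · (glucose − 100)/100
= 126 + 2.4 · (874 − 100)/100
= 126 + 18.6
= 144.6 mmol/L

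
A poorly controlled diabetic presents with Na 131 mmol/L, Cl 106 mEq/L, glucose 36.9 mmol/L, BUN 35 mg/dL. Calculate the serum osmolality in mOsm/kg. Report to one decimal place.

311.4 mOsm/kg

Calculated osmolality = 2·Na + glucose + BUN/2.8
= 2·131 + 36.9 + 35/2.8
= 262 + 36.90 + 12.50
= 311.4 mOsm/kg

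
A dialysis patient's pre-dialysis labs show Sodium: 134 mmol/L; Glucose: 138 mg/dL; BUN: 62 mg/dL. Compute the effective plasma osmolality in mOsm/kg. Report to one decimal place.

275.7 mOsm/kg

Effective osmolality excludes urea (freely permeant across cell membranes):
2·Na + glucose/18
= 2·134 + 138/18
= 268 + 7.67
= 275.67 mOsm/kg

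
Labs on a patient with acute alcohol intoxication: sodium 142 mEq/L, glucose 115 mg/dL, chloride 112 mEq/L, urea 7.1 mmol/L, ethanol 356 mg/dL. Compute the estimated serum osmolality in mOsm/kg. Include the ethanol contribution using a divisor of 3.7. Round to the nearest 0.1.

393.7 mOsm/kg

Calculated osmolality = 2·Na + glucose/18 + urea + ethanol/3.7
= 2·142 + 115/18 + 7.1 + 356/3.7
= 284 + 6.39 + 7.10 + 96.22
= 393.71 mOsm/kg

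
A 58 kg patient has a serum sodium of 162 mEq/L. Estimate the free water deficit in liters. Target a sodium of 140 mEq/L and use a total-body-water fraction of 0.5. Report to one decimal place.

TBW = 0.5 · 58 = 29 L
Free water deficit = TBW · (Na/140 − 1)
= 29 · (162/140 − 1)
= 29 · 0.1571
= 4.56 L

4.6 L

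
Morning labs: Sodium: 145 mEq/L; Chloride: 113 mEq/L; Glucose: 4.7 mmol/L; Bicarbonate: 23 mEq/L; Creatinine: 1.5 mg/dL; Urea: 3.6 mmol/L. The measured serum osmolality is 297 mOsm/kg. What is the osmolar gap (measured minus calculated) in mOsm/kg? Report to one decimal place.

-1.3 mOsm/kg

Calculated osmolality = 2·Na + glucose + urea
= 2·145 + 4.7 + 3.6
= 290 + 4.70 + 3.60
= 298.3 mOsm/kg ≈ 298.3 mOsm/kg
Osmolar gap = measured − calculated = 297 − 298.3 = -1.3 mOsm/kg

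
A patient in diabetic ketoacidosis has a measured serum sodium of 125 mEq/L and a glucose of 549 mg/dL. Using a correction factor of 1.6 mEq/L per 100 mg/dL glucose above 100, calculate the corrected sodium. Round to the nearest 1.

Corrected Na = measured Na + 1.6 · (glucose − 100)/100
= 125 + 1.6 · (549 − 100)/100
= 125 + 7.2
= 132.2 mEq/L

132 mEq/L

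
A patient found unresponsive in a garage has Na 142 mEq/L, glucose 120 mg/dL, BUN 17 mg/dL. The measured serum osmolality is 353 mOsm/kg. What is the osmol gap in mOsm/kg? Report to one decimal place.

Calculated osmolality = 2·Na + glucose/18 + BUN/2.8
= 2·142 + 120/18 + 17/2.8
= 284 + 6.67 + 6.07
= 296.74 mOsm/kg ≈ 296.7 mOsm/kg
Osmolar gap = measured − calculated = 353 − 296.7 = 56.3 mOsm/kg

56.3 mOsm/kg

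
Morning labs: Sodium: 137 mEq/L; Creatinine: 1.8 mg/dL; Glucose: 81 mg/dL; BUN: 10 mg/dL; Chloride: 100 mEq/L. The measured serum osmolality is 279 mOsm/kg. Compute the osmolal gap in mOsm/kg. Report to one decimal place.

-3.1 mOsm/kg

Calculated osmolality = 2·Na + glucose/18 + BUN/2.8
= 2·137 + 81/18 + 10/2.8
= 274 + 4.50 + 3.57
= 282.07 mOsm/kg ≈ 282.1 mOsm/kg
Osmolar gap = measured − calculated = 279 − 282.1 = -3.1 mOsm/kg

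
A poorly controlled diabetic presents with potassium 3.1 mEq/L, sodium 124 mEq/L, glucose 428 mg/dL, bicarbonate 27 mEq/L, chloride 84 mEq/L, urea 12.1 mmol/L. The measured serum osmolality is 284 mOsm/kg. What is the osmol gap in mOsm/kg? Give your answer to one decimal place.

Calculated osmolality = 2·Na + glucose/18 + urea
= 2·124 + 428/18 + 12.1
= 248 + 23.78 + 12.10
= 283.88 mOsm/kg ≈ 283.9 mOsm/kg
Osmolar gap = measured − calculated = 284 − 283.9 = 0.1 mOsm/kg

0.1 mOsm/kg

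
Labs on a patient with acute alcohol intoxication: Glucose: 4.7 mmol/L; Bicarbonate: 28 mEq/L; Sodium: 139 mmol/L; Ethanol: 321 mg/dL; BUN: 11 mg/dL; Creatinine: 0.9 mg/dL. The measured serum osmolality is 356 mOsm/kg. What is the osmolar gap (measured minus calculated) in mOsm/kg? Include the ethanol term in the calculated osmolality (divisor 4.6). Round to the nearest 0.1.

-0.4 mOsm/kg

Calculated osmolality = 2·Na + glucose + BUN/2.8 + ethanol/4.6
= 2·139 + 4.7 + 11/2.8 + 321/4.6
= 278 + 4.70 + 3.93 + 69.78
= 356.41 mOsm/kg ≈ 356.4 mOsm/kg
Osmolar gap = measured − calculated = 356 − 356.4 = -0.4 mOsm/kg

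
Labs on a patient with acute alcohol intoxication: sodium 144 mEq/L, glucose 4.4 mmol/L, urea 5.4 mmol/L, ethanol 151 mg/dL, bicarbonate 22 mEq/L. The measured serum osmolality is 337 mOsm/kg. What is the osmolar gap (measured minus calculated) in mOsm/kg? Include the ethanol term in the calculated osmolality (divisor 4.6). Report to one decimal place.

Calculated osmolality = 2·Na + glucose + urea + ethanol/4.6
= 2·144 + 4.4 + 5.4 + 151/4.6
= 288 + 4.40 + 5.40 + 32.83
= 330.63 mOsm/kg ≈ 330.6 mOsm/kg
Osmolar gap = measured − calculated = 337 − 330.6 = 6.4 mOsm/kg

6.4 mOsm/kg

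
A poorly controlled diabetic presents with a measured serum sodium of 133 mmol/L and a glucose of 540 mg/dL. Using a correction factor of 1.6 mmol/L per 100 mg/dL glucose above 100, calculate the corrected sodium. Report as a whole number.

140 mmol/L

Corrected Na = measured Na + 1.6 · (glucose − 100)/100
= 133 + 1.6 · (540 − 100)/100
= 133 + 7
= 140 mmol/L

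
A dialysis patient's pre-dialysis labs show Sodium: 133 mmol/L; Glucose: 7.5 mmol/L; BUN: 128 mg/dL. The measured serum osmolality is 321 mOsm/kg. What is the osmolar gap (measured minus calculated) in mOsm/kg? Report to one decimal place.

Calculated osmolality = 2·Na + glucose + BUN/2.8
= 2·133 + 7.5 + 128/2.8
= 266 + 7.50 + 45.71
= 319.21 mOsm/kg ≈ 319.2 mOsm/kg
Osmolar gap = measured − calculated = 321 − 319.2 = 1.8 mOsm/kg

1.8 mOsm/kg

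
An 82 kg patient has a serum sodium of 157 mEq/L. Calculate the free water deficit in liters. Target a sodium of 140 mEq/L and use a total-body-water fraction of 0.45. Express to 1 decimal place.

TBW = 0.45 · 82 = 36.9 L
Free water deficit = TBW · (Na/140 − 1)
= 36.9 · (157/140 − 1)
= 36.9 · 0.1214
= 4.48 L

4.5 L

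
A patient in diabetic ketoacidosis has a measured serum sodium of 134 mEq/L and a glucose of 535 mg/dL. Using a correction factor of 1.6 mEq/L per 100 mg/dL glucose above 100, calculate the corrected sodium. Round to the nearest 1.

141 mEq/L

Corrected Na = measured Na + 1.6 · (glucose − 100)/100
= 134 + 1.6 · (535 − 100)/100
= 134 + 7
= 141 mEq/L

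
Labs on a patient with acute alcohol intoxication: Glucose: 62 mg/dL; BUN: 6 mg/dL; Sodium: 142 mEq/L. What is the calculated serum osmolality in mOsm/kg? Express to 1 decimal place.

Calculated osmolality = 2·Na + glucose/18 + BUN/2.8
= 2·142 + 62/18 + 6/2.8
= 284 + 3.44 + 2.14
= 289.58 mOsm/kg

289.6 mOsm/kg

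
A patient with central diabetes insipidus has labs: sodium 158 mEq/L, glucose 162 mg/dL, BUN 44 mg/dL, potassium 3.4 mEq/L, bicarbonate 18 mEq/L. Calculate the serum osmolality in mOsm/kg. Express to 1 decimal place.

Calculated osmolality = 2·Na + glucose/18 + BUN/2.8
= 2·158 + 162/18 + 44/2.8
= 316 + 9 + 15.71
= 340.71 mOsm/kg

340.7 mOsm/kg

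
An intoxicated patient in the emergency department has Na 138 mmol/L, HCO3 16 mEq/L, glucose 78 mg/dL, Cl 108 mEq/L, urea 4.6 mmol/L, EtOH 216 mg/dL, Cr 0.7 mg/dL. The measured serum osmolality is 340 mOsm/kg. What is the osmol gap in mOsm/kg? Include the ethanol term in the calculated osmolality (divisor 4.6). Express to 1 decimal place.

8.1 mOsm/kg

Calculated osmolality = 2·Na + glucose/18 + urea + ethanol/4.6
= 2·138 + 78/18 + 4.6 + 216/4.6
= 276 + 4.33 + 4.60 + 46.96
= 331.89 mOsm/kg ≈ 331.9 mOsm/kg
Osmolar gap = measured − calculated = 340 − 331.9 = 8.1 mOsm/kg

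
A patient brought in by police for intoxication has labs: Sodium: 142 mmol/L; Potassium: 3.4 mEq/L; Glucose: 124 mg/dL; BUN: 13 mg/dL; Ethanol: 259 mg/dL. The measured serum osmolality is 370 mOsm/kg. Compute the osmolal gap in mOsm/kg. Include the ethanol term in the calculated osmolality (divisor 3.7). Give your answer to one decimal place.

Calculated osmolality = 2·Na + glucose/18 + BUN/2.8 + ethanol/3.7
= 2·142 + 124/18 + 13/2.8 + 259/3.7
= 284 + 6.89 + 4.64 + 70
= 365.53 mOsm/kg ≈ 365.5 mOsm/kg
Osmolar gap = measured − calculated = 370 − 365.5 = 4.5 mOsm/kg

4.5 mOsm/kg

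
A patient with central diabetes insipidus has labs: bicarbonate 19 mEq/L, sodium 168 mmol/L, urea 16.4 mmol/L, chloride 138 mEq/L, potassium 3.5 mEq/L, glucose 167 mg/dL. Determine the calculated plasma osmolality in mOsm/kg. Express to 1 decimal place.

Calculated osmolality = 2·Na + glucose/18 + urea
= 2·168 + 167/18 + 16.4
= 336 + 9.28 + 16.40
= 361.68 mOsm/kg

361.7 mOsm/kg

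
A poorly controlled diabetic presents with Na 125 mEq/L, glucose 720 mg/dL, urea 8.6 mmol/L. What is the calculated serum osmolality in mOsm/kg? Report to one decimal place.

298.6 mOsm/kg

Calculated osmolality = 2·Na + glucose/18 + urea
= 2·125 + 720/18 + 8.6
= 250 + 40 + 8.60
= 298.6 mOsm/kg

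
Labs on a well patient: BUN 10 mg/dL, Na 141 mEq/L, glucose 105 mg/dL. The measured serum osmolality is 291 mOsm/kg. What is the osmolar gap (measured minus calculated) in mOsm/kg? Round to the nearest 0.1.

Calculated osmolality = 2·Na + glucose/18 + BUN/2.8
= 2·141 + 105/18 + 10/2.8
= 282 + 5.83 + 3.57
= 291.4 mOsm/kg ≈ 291.4 mOsm/kg
Osmolar gap = measured − calculated = 291 − 291.4 = -0.4 mOsm/kg

-0.4 mOsm/kg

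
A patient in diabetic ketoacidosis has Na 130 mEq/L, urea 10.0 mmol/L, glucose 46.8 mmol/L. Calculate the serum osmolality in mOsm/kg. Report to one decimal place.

316.8 mOsm/kg

Calculated osmolality = 2·Na + glucose + urea
= 2·130 + 46.8 + 10
= 260 + 46.80 + 10
= 316.8 mOsm/kg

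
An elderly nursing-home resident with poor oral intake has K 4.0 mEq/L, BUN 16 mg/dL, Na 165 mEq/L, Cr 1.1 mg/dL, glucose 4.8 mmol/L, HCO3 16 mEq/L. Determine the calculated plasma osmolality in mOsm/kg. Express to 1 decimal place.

Calculated osmolality = 2·Na + glucose + BUN/2.8
= 2·165 + 4.8 + 16/2.8
= 330 + 4.80 + 5.71
= 340.51 mOsm/kg

340.5 mOsm/kg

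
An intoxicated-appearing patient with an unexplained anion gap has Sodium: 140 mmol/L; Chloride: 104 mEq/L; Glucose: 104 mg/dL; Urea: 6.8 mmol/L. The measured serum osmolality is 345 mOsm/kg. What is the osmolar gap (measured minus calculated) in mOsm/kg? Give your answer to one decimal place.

Calculated osmolality = 2·Na + glucose/18 + urea
= 2·140 + 104/18 + 6.8
= 280 + 5.78 + 6.80
= 292.58 mOsm/kg ≈ 292.6 mOsm/kg
Osmolar gap = measured − calculated = 345 − 292.6 = 52.4 mOsm/kg

52.4 mOsm/kg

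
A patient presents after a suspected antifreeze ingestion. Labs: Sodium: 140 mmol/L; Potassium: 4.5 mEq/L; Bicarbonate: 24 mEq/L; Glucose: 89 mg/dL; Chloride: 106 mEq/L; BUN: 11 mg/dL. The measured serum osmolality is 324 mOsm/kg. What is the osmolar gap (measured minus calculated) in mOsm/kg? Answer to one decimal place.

35.1 mOsm/kg

Calculated osmolality = 2·Na + glucose/18 + BUN/2.8
= 2·140 + 89/18 + 11/2.8
= 280 + 4.94 + 3.93
= 288.87 mOsm/kg ≈ 288.9 mOsm/kg
Osmolar gap = measured − calculated = 324 − 288.9 = 35.1 mOsm/kg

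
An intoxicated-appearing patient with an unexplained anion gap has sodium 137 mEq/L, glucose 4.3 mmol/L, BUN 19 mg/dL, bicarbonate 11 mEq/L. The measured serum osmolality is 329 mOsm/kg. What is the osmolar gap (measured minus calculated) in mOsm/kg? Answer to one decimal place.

Calculated osmolality = 2·Na + glucose + BUN/2.8
= 2·137 + 4.3 + 19/2.8
= 274 + 4.30 + 6.79
= 285.09 mOsm/kg ≈ 285.1 mOsm/kg
Osmolar gap = measured − calculated = 329 − 285.1 = 43.9 mOsm/kg

43.9 mOsm/kg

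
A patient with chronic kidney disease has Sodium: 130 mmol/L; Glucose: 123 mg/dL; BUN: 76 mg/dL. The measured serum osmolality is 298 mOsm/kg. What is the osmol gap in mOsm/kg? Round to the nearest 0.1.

Calculated osmolality = 2·Na + glucose/18 + BUN/2.8
= 2·130 + 123/18 + 76/2.8
= 260 + 6.83 + 27.14
= 293.97 mOsm/kg ≈ 294.0 mOsm/kg
Osmolar gap = measured − calculated = 298 − 294.0 = 4.0 mOsm/kg

4.0 mOsm/kg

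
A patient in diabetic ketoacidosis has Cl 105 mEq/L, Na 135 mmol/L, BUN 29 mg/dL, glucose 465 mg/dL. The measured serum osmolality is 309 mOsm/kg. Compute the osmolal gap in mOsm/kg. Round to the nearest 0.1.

Calculated osmolality = 2·Na + glucose/18 + BUN/2.8
= 2·135 + 465/18 + 29/2.8
= 270 + 25.83 + 10.36
= 306.19 mOsm/kg ≈ 306.2 mOsm/kg
Osmolar gap = measured − calculated = 309 − 306.2 = 2.8 mOsm/kg

2.8 mOsm/kg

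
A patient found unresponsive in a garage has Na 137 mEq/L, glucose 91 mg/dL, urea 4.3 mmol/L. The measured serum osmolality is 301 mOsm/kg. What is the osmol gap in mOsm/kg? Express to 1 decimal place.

Calculated osmolality = 2·Na + glucose/18 + urea
= 2·137 + 91/18 + 4.3
= 274 + 5.06 + 4.30
= 283.36 mOsm/kg ≈ 283.4 mOsm/kg
Osmolar gap = measured − calculated = 301 − 283.4 = 17.6 mOsm/kg

17.6 mOsm/kg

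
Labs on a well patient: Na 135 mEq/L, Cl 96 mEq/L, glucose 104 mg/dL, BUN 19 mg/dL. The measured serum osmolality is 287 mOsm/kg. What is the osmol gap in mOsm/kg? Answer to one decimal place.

Calculated osmolality = 2·Na + glucose/18 + BUN/2.8
= 2·135 + 104/18 + 19/2.8
= 270 + 5.78 + 6.79
= 282.57 mOsm/kg ≈ 282.6 mOsm/kg
Osmolar gap = measured − calculated = 287 − 282.6 = 4.4 mOsm/kg

4.4 mOsm/kg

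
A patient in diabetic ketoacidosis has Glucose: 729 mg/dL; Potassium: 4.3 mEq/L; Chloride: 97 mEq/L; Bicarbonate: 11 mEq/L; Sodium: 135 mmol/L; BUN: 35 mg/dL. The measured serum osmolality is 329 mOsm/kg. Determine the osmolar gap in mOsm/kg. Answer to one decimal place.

Calculated osmolality = 2·Na + glucose/18 + BUN/2.8
= 2·135 + 729/18 + 35/2.8
= 270 + 40.50 + 12.50
= 323 mOsm/kg ≈ 323.0 mOsm/kg
Osmolar gap = measured − calculated = 329 − 323.0 = 6.0 mOsm/kg

6.0 mOsm/kg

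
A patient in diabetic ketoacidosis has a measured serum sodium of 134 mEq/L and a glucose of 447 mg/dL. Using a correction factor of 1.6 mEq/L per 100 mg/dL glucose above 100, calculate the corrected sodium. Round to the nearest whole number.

140 mEq/L

Corrected Na = measured Na + 1.6 · (glucose − 100)/100
= 134 + 1.6 · (447 − 100)/100
= 134 + 5.6
= 139.6 mEq/L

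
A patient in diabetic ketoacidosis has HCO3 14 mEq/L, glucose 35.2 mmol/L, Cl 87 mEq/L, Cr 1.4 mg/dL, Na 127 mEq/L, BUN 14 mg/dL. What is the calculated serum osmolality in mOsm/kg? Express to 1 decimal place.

Calculated osmolality = 2·Na + glucose + BUN/2.8
= 2·127 + 35.2 + 14/2.8
= 254 + 35.20 + 5
= 294.2 mOsm/kg

294.2 mOsm/kg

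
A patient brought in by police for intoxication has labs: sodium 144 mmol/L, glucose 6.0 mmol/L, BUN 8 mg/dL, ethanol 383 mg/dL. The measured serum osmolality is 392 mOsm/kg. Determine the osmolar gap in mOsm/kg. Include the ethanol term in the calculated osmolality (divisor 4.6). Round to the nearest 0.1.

11.9 mOsm/kg

Calculated osmolality = 2·Na + glucose + BUN/2.8 + ethanol/4.6
= 2·144 + 6 + 8/2.8 + 383/4.6
= 288 + 6 + 2.86 + 83.26
= 380.12 mOsm/kg ≈ 380.1 mOsm/kg
Osmolar gap = measured − calculated = 392 − 380.1 = 11.9 mOsm/kg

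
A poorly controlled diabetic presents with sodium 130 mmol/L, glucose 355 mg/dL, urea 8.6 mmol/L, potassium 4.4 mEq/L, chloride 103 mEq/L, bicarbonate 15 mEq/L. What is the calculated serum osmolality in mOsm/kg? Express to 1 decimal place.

Calculated osmolality = 2·Na + glucose/18 + urea
= 2·130 + 355/18 + 8.6
= 260 + 19.72 + 8.60
= 288.32 mOsm/kg

288.3 mOsm/kg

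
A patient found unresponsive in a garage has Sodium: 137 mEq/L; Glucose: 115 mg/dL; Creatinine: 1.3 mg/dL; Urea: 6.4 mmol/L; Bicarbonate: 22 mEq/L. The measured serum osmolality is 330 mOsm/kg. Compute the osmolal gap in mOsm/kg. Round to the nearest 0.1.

43.2 mOsm/kg

Calculated osmolality = 2·Na + glucose/18 + urea
= 2·137 + 115/18 + 6.4
= 274 + 6.39 + 6.40
= 286.79 mOsm/kg ≈ 286.8 mOsm/kg
Osmolar gap = measured − calculated = 330 − 286.8 = 43.2 mOsm/kg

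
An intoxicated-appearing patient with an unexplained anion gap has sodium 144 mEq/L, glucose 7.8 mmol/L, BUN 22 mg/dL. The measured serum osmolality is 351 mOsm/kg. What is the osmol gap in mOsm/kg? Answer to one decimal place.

Calculated osmolality = 2·Na + glucose + BUN/2.8
= 2·144 + 7.8 + 22/2.8
= 288 + 7.80 + 7.86
= 303.66 mOsm/kg ≈ 303.7 mOsm/kg
Osmolar gap = measured − calculated = 351 − 303.7 = 47.3 mOsm/kg

47.3 mOsm/kg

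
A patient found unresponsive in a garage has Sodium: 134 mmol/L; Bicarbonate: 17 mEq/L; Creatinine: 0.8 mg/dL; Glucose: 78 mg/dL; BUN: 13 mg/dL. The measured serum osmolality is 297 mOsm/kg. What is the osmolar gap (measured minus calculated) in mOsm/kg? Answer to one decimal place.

20.0 mOsm/kg

Calculated osmolality = 2·Na + glucose/18 + BUN/2.8
= 2·134 + 78/18 + 13/2.8
= 268 + 4.33 + 4.64
= 276.97 mOsm/kg ≈ 277.0 mOsm/kg
Osmolar gap = measured − calculated = 297 − 277.0 = 20.0 mOsm/kg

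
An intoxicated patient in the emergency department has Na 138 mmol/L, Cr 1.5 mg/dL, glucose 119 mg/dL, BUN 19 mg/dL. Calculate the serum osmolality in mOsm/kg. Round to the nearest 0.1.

289.4 mOsm/kg

Calculated osmolality = 2·Na + glucose/18 + BUN/2.8
= 2·138 + 119/18 + 19/2.8
= 276 + 6.61 + 6.79
= 289.4 mOsm/kg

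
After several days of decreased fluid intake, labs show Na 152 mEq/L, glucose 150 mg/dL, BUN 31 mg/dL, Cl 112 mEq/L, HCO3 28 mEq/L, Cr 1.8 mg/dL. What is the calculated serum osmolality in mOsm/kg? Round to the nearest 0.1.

323.4 mOsm/kg

Calculated osmolality = 2·Na + glucose/18 + BUN/2.8
= 2·152 + 150/18 + 31/2.8
= 304 + 8.33 + 11.07
= 323.4 mOsm/kg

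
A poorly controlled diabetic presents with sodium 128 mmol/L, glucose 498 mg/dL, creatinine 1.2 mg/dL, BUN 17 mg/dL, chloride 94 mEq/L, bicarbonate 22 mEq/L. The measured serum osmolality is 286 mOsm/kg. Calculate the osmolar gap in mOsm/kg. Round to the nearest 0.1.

Calculated osmolality = 2·Na + glucose/18 + BUN/2.8
= 2·128 + 498/18 + 17/2.8
= 256 + 27.67 + 6.07
= 289.74 mOsm/kg ≈ 289.7 mOsm/kg
Osmolar gap = measured − calculated = 286 − 289.7 = -3.7 mOsm/kg

-3.7 mOsm/kg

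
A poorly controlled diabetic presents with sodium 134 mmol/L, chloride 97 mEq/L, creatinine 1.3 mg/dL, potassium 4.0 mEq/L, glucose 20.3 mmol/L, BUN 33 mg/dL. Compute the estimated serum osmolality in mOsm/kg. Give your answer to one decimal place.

300.1 mOsm/kg

Calculated osmolality = 2·Na + glucose + BUN/2.8
= 2·134 + 20.3 + 33/2.8
= 268 + 20.30 + 11.79
= 300.09 mOsm/kg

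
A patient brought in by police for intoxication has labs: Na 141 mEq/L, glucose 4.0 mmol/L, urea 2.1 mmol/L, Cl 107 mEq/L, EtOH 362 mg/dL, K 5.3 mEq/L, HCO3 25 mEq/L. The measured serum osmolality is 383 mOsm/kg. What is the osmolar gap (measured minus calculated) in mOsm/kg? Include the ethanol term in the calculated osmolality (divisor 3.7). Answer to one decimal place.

-2.9 mOsm/kg

Calculated osmolality = 2·Na + glucose + urea + ethanol/3.7
= 2·141 + 4 + 2.1 + 362/3.7
= 282 + 4 + 2.10 + 97.84
= 385.94 mOsm/kg ≈ 385.9 mOsm/kg
Osmolar gap = measured − calculated = 383 − 385.9 = -2.9 mOsm/kg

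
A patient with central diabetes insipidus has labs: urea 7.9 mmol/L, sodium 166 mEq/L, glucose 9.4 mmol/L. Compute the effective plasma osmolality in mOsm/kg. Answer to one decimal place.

341.4 mOsm/kg

Effective osmolality excludes urea (freely permeant across cell membranes):
2·Na + glucose
= 2·166 + 9.4
= 332 + 9.4
= 341.4 mOsm/kg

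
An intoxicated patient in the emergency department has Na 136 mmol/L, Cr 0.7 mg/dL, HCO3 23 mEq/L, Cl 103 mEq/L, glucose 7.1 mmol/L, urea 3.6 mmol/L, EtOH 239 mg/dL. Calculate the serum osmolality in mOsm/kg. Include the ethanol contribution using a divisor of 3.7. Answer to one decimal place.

347.3 mOsm/kg

Calculated osmolality = 2·Na + glucose + urea + ethanol/3.7
= 2·136 + 7.1 + 3.6 + 239/3.7
= 272 + 7.10 + 3.60 + 64.59
= 347.29 mOsm/kg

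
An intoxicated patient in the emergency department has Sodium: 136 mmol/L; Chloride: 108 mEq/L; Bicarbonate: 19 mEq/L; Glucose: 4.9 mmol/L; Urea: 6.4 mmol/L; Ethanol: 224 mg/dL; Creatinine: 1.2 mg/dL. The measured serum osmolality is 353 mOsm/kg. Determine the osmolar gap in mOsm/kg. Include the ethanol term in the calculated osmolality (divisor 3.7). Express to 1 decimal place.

Calculated osmolality = 2·Na + glucose + urea + ethanol/3.7
= 2·136 + 4.9 + 6.4 + 224/3.7
= 272 + 4.90 + 6.40 + 60.54
= 343.84 mOsm/kg ≈ 343.8 mOsm/kg
Osmolar gap = measured − calculated = 353 − 343.8 = 9.2 mOsm/kg

9.2 mOsm/kg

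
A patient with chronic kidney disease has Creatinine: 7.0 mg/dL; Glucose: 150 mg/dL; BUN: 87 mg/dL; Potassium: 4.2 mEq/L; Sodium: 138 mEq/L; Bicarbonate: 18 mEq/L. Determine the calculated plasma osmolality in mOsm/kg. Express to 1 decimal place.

Calculated osmolality = 2·Na + glucose/18 + BUN/2.8
= 2·138 + 150/18 + 87/2.8
= 276 + 8.33 + 31.07
= 315.4 mOsm/kg

315.4 mOsm/kg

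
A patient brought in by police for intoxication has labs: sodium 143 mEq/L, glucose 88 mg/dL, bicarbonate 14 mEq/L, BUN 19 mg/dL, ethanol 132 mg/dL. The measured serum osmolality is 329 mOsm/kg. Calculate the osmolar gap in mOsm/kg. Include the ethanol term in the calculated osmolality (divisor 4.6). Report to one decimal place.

2.6 mOsm/kg

Calculated osmolality = 2·Na + glucose/18 + BUN/2.8 + ethanol/4.6
= 2·143 + 88/18 + 19/2.8 + 132/4.6
= 286 + 4.89 + 6.79 + 28.70
= 326.38 mOsm/kg ≈ 326.4 mOsm/kg
Osmolar gap = measured − calculated = 329 − 326.4 = 2.6 mOsm/kg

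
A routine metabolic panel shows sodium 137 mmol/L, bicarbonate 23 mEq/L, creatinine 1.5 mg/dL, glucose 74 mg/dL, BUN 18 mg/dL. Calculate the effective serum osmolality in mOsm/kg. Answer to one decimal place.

278.1 mOsm/kg

Effective osmolality excludes urea (freely permeant across cell membranes):
2·Na + glucose/18
= 2·137 + 74/18
= 274 + 4.11
= 278.11 mOsm/kg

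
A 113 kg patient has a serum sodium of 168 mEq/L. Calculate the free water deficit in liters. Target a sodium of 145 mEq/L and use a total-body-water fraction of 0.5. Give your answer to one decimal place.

9.0 L

TBW = 0.5 · 113 = 56.5 L
Free water deficit = TBW · (Na/145 − 1)
= 56.5 · (168/145 − 1)
= 56.5 · 0.1586
= 8.96 L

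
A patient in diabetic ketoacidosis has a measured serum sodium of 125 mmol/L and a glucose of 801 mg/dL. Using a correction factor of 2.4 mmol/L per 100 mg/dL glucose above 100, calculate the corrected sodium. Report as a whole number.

142 mmol/L

Corrected Na = measured Na + 2.4 · (glucose − 100)/100
= 125 + 2.4 · (801 − 100)/100
= 125 + 16.8
= 141.8 mmol/L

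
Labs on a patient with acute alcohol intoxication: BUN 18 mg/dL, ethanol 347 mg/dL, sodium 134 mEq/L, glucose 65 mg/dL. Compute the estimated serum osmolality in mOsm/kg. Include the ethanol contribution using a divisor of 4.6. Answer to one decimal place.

353.5 mOsm/kg

Calculated osmolality = 2·Na + glucose/18 + BUN/2.8 + ethanol/4.6
= 2·134 + 65/18 + 18/2.8 + 347/4.6
= 268 + 3.61 + 6.43 + 75.43
= 353.47 mOsm/kg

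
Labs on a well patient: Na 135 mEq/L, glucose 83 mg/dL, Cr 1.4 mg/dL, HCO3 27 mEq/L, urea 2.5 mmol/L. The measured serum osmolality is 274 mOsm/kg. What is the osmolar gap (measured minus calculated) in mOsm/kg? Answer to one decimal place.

-3.1 mOsm/kg

Calculated osmolality = 2·Na + glucose/18 + urea
= 2·135 + 83/18 + 2.5
= 270 + 4.61 + 2.50
= 277.11 mOsm/kg ≈ 277.1 mOsm/kg
Osmolar gap = measured − calculated = 274 − 277.1 = -3.1 mOsm/kg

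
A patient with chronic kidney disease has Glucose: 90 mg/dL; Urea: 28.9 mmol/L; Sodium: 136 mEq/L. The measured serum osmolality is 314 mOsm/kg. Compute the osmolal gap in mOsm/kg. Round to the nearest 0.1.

Calculated osmolality = 2·Na + glucose/18 + urea
= 2·136 + 90/18 + 28.9
= 272 + 5 + 28.90
= 305.9 mOsm/kg ≈ 305.9 mOsm/kg
Osmolar gap = measured − calculated = 314 − 305.9 = 8.1 mOsm/kg

8.1 mOsm/kg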